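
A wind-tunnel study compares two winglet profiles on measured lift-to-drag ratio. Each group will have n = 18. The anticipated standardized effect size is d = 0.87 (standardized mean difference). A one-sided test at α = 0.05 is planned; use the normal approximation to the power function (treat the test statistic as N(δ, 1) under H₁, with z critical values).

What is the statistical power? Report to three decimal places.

Power ≈ 0.833

Noncentrality parameter: δ = d·√(n/2) = 0.87 × √(18/2) = 2.6100
Critical value for a one-sided test at α = 0.05: z_α = 1.645.
Power = Φ(δ − 1.645) = Φ(0.965) = 0.8328.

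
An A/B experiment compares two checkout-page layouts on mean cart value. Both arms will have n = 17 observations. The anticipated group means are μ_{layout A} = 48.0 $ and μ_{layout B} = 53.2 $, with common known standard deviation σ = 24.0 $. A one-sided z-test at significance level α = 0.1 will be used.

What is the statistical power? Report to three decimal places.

Power ≈ 0.258

Standardized effect: d = |μ_{layout A} − μ_{layout B}| / σ = |48.0 − 53.2| / 24.0 = 0.2167
Noncentrality parameter: δ = d·√(n/2) = 0.2167 × √(17/2) = 0.6317
Critical value for a one-sided test at α = 0.1: z_α = 1.282.
Power = Φ(δ − 1.282) = Φ(-0.650) = 0.2579.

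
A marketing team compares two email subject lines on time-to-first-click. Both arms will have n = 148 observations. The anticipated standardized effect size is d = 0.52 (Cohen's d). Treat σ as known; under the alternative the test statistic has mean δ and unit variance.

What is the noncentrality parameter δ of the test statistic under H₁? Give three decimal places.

δ = d·√(n/2) = 0.52 × √(148/2) = 4.4732

δ ≈ 4.473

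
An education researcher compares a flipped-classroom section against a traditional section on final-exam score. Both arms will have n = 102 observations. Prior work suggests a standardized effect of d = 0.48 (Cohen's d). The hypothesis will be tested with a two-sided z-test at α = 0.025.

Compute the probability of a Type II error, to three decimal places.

β ≈ 0.118

Noncentrality parameter: δ = d·√(n/2) = 0.48 × √(102/2) = 3.4279
Critical value for a two-sided test at α = 0.025: z_{α/2} = 2.241.
Power = Φ(δ − 2.241) + Φ(−δ − 2.241) = Φ(1.186) + Φ(-5.669) = 0.8823 + 0.0000 = 0.8823.
Type II error: β = 1 − power = 1 − 0.8823 = 0.1177.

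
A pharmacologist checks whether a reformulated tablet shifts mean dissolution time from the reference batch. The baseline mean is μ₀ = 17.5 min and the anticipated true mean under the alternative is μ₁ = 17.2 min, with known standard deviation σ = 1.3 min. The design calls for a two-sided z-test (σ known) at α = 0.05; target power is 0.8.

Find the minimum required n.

n = 148

Standardized effect: d = |μ₁ − μ₀| / σ = |17.2 − 17.5| / 1.3 = 0.2308
Set Φ(δ − 1.960) = 0.8; then δ − 1.960 = Φ⁻¹(0.8) = 0.842, giving δ = 2.802.
(Ignoring the negligible lower-tail rejection probability gives the usual closed-form inversion.)
δ = d·√n ⇒ n = (δ/d)² = (2.802 / 0.2308)² = 147.38.
Rounding up, n = 148.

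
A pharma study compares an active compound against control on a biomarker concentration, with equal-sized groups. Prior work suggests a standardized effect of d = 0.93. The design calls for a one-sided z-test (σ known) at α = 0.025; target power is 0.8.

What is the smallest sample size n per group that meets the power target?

n = 19 per group

Set Φ(δ − 1.960) = 0.8; then δ − 1.960 = Φ⁻¹(0.8) = 0.842, giving δ = 2.802.
δ = d·√(n/2) ⇒ n = 2(δ/d)² = 2 × (2.802 / 0.93)² = 18.15.
Round up to the next whole unit.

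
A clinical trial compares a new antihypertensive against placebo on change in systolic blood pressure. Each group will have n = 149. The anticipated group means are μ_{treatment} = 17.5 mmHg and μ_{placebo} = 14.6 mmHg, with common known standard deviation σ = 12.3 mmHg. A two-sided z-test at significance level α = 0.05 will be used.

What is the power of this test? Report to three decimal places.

Standardized effect: d = |μ_{treatment} − μ_{placebo}| / σ = |17.5 − 14.6| / 12.3 = 0.2358
Noncentrality parameter: λ = d·√(n/2) = 0.2358 × √(149/2) = 2.0350
Two-sided α = 0.05 → critical value z_{0.025} = 1.960.
Power = Φ(λ − 1.960) + Φ(−λ − 1.960) = Φ(0.075) + Φ(-3.995) = 0.5299 + 0.0000 = 0.5300.

Power ≈ 0.530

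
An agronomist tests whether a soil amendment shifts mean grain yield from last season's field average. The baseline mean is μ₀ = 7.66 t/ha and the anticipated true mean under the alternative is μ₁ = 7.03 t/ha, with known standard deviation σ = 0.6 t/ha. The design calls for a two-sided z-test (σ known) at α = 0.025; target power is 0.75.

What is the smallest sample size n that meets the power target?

Standardized effect: d = |μ₁ − μ₀| / σ = |7.03 − 7.66| / 0.6 = 1.0500
Set Φ(δ − 2.241) = 0.75; then δ − 2.241 = Φ⁻¹(0.75) = 0.674, giving δ = 2.916.
(Ignoring the negligible lower-tail rejection probability gives the usual closed-form inversion.)
δ = d·√n ⇒ n = (δ/d)² = (2.916 / 1.0500)² = 7.71.
Round up to the next whole unit.

n = 8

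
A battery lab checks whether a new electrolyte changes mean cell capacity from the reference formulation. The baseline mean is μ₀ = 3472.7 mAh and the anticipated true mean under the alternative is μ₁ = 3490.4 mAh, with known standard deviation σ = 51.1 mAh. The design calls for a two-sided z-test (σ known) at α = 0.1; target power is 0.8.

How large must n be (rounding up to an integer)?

Standardized effect: d = |μ₁ − μ₀| / σ = |3490.4 − 3472.7| / 51.1 = 0.3464
Set Φ(δ − 1.645) = 0.8; then δ − 1.645 = Φ⁻¹(0.8) = 0.842, giving δ = 2.486.
(Ignoring the negligible lower-tail rejection probability gives the usual closed-form inversion.)
δ = d·√n ⇒ n = (δ/d)² = (2.486 / 0.3464)² = 51.53.
Round up to the next whole unit.

n = 52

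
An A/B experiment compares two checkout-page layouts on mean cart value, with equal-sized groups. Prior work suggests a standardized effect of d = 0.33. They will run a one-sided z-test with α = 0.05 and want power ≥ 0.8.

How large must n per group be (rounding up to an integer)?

Set Φ(δ − 1.645) = 0.8; then δ − 1.645 = Φ⁻¹(0.8) = 0.842, giving δ = 2.486.
δ = d·√(n/2) ⇒ n = 2(δ/d)² = 2 × (2.486 / 0.33)² = 113.55.
Round up to the next whole unit.

n = 114 per group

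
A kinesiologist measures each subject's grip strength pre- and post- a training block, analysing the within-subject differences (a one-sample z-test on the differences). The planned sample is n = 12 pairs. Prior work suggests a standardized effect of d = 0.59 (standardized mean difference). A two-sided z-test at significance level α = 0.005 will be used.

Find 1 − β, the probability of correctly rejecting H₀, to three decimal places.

Power ≈ 0.223

Noncentrality parameter: δ = d·√n = 0.59 × √12 = 2.0438
Two-sided α = 0.005 → critical value z_{0.0025} = 2.807.
Power = Φ(δ − 2.807) + Φ(−δ − 2.807) = Φ(-0.763) + Φ(-4.851) = 0.2227 + 0.0000 = 0.2227.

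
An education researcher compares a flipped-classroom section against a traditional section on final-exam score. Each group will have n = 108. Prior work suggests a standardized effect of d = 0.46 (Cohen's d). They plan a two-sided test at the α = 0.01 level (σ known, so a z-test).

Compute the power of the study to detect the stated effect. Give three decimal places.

Power ≈ 0.789

Noncentrality parameter: λ = d·√(n/2) = 0.46 × √(108/2) = 3.3803
Two-sided α = 0.01 → critical value z_{0.005} = 2.576.
Power = Φ(λ − 2.576) + Φ(−λ − 2.576) = Φ(0.804) + Φ(-5.956) = 0.7894 + 0.0000 = 0.7894.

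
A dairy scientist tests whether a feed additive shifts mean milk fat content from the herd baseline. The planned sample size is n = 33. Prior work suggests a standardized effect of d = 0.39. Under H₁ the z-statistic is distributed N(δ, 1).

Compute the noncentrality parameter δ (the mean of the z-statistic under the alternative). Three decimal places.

The noncentrality parameter scales effect size by the design's sample-size factor: δ = d·√n = 0.39 × √33 = 2.2404

δ ≈ 2.240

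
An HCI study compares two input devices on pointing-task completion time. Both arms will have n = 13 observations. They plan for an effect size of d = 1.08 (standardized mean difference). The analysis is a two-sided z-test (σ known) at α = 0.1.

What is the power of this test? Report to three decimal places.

Power ≈ 0.866

Noncentrality parameter: δ = d·√(n/2) = 1.08 × √(13/2) = 2.7535
Critical value for a two-sided test at α = 0.1: z_{α/2} = 1.645.
Power = Φ(δ − 1.645) + Φ(−δ − 1.645) = Φ(1.109) + Φ(-4.398) = 0.8662 + 0.0000 = 0.8662.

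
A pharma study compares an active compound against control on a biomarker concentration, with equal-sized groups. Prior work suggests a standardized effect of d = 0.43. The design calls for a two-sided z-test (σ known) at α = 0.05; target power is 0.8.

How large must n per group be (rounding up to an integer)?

n = 85 per group

For power 0.8 need Φ(δ − z_{0.025}) = 0.8, so δ = z_{0.025} + z_{0.20} = 1.960 + 0.842 = 2.802.
(For δ > 0 the lower-tail rejection region contributes negligibly to power, so the one-term inversion is standard.)
δ = d·√(n/2) ⇒ n = 2(δ/d)² = 2 × (2.802 / 0.43)² = 84.90.
Round up to the next whole unit.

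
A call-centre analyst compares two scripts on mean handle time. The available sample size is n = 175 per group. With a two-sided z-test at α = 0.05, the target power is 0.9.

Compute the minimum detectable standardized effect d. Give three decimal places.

d ≈ 0.347

Required noncentrality: δ = z_{0.025} + z_{0.10} = 1.960 + 1.282 = 3.242.
(Lower-tail contribution to power is negligible for δ > 0.)
δ = d·√(n/2) ⇒ d = δ/√(n/2) = 3.242/√(175/2) = 0.3465.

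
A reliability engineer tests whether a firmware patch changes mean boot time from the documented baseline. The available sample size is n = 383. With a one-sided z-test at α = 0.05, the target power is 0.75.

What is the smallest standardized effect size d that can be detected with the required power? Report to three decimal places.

Need Φ(δ − 1.645) = 0.75, so δ = 1.645 + 0.674 = 2.319.
δ = d·√n ⇒ d = δ/√n = 2.319/√383 = 0.1185.

d ≈ 0.119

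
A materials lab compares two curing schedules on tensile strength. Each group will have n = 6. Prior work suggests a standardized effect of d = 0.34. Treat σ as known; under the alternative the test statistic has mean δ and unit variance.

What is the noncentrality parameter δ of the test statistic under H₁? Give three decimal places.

The noncentrality parameter scales effect size by the design's sample-size factor: δ = d·√(n/2) = 0.34 × √(6/2) = 0.5889

δ ≈ 0.589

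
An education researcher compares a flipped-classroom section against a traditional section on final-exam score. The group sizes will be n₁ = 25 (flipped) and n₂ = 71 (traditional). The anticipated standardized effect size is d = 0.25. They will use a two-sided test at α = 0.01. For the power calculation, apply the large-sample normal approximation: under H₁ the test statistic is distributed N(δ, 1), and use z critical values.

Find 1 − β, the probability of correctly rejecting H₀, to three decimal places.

Noncentrality parameter: δ = d / √(1/n₁ + 1/n₂) = 0.25 / √(1/25 + 1/71) = 1.0750
Two-sided α = 0.01 → critical value z_{0.005} = 2.576.
Power = Φ(δ − 2.576) + Φ(−δ − 2.576) = Φ(-1.501) + Φ(-3.651) = 0.0667 + 0.0001 = 0.0668.

Power ≈ 0.067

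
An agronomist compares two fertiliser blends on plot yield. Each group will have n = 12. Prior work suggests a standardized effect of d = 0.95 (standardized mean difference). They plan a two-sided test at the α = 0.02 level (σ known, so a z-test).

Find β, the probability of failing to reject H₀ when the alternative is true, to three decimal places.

β ≈ 0.500

Noncentrality parameter: δ = d·√(n/2) = 0.95 × √(12/2) = 2.3270
Critical value for a two-sided test at α = 0.02: z_{α/2} = 2.326.
Power = Φ(δ − 2.326) + Φ(−δ − 2.326) = Φ(0.001) + Φ(-4.653) = 0.5003 + 0.0000 = 0.5003.
Type II error: β = 1 − power = 1 − 0.5003 = 0.4997.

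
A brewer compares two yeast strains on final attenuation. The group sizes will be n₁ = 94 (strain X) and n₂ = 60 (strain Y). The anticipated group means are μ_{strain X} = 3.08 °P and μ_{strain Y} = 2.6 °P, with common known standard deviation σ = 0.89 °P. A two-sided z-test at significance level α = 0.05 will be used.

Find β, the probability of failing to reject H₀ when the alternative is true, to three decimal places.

Standardized effect: d = |μ_{strain X} − μ_{strain Y}| / σ = |3.08 − 2.6| / 0.89 = 0.5393
Noncentrality parameter: δ = d / √(1/n₁ + 1/n₂) = 0.5393 / √(1/94 + 1/60) = 3.2639
Critical value for a two-sided test at α = 0.05: z_{α/2} = 1.960.
Power = Φ(δ − 1.960) + Φ(−δ − 1.960) = Φ(1.304) + Φ(-5.224) = 0.9039 + 0.0000 = 0.9039.
Type II error: β = 1 − power = 1 − 0.9039 = 0.0961.

β ≈ 0.096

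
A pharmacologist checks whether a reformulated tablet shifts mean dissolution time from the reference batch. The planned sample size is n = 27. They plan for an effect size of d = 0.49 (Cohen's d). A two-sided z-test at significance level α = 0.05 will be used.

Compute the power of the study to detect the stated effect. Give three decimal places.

Noncentrality parameter: δ = d·√n = 0.49 × √27 = 2.5461
Two-sided α = 0.05 → critical value z_{0.025} = 1.960.
Power = Φ(δ − 1.960) + Φ(−δ − 1.960) = Φ(0.586) + Φ(-4.506) = 0.7211 + 0.0000 = 0.7211.

Power ≈ 0.721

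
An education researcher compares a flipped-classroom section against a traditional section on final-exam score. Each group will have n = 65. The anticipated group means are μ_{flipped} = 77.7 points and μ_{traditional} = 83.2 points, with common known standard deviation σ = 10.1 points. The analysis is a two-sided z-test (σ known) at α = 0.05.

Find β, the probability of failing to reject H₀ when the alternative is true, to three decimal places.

β ≈ 0.126

Standardized effect: d = |μ_{flipped} − μ_{traditional}| / σ = |77.7 − 83.2| / 10.1 = 0.5446
Noncentrality parameter: δ = d·√(n/2) = 0.5446 × √(65/2) = 3.1044
Two-sided α = 0.05 → critical value z_{0.025} = 1.960.
Power = Φ(δ − 1.960) + Φ(−δ − 1.960) = Φ(1.144) + Φ(-5.064) = 0.8738 + 0.0000 = 0.8738.
Type II error: β = 1 − power = 1 − 0.8738 = 0.1262.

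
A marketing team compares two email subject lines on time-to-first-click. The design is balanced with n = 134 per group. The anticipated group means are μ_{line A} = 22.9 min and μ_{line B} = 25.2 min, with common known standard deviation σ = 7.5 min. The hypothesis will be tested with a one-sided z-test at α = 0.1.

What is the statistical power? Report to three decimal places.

Power ≈ 0.890

Standardized effect: d = |μ_{line A} − μ_{line B}| / σ = |22.9 − 25.2| / 7.5 = 0.3067
Noncentrality parameter: λ = d·√(n/2) = 0.3067 × √(134/2) = 2.5102
One-sided α = 0.1 → critical value z_{0.1} = 1.282.
Power = P(Z > 1.282 − λ) = Φ(1.229) = 0.8904.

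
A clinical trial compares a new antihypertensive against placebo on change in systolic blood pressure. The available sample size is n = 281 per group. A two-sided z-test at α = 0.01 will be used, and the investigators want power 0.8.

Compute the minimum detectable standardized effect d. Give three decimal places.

d ≈ 0.288

Need Φ(δ − 2.576) = 0.8, so δ = 2.576 + 0.842 = 3.417.
(Lower-tail contribution to power is negligible for δ > 0.)
δ = d·√(n/2) ⇒ d = δ/√(n/2) = 3.417/√(281/2) = 0.2883.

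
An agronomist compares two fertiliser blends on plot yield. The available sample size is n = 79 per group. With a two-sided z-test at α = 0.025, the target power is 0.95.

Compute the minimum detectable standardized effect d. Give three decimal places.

d ≈ 0.618

Need Φ(δ − 2.241) = 0.95, so δ = 2.241 + 1.645 = 3.886.
(Lower-tail contribution to power is negligible for δ > 0.)
δ = d·√(n/2) ⇒ d = δ/√(n/2) = 3.886/√(79/2) = 0.6183.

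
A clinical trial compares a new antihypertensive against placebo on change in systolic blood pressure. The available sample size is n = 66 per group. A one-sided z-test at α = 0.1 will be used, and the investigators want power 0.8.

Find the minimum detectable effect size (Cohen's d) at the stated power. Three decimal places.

Required noncentrality: δ = z_{0.1} + z_{0.20} = 1.282 + 0.842 = 2.123.
δ = d·√(n/2) ⇒ d = δ/√(n/2) = 2.123/√(66/2) = 0.3696.

d ≈ 0.370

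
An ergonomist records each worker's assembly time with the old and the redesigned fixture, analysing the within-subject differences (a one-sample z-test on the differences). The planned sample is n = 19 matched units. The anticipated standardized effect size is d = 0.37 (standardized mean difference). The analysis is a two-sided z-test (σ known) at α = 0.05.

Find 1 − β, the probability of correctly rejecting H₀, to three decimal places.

Noncentrality parameter: λ = d·√n = 0.37 × √19 = 1.6128
Critical value for a two-sided test at α = 0.05: z_{α/2} = 1.960.
Power = Φ(λ − 1.960) + Φ(−λ − 1.960) = Φ(-0.347) + Φ(-3.573) = 0.3642 + 0.0002 = 0.3644.

Power ≈ 0.364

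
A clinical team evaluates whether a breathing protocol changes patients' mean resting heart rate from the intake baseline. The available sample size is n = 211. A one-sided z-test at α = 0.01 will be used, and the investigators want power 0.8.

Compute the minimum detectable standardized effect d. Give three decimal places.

Need Φ(δ − 2.326) = 0.8, so δ = 2.326 + 0.842 = 3.168.
δ = d·√n ⇒ d = δ/√n = 3.168/√211 = 0.2181.

d ≈ 0.218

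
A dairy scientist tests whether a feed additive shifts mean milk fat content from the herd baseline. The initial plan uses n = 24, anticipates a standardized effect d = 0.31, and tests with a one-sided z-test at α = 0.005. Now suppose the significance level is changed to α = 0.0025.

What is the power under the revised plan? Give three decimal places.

Power ≈ 0.099

δ = d·√n = 0.31 × √24 = 1.5187 (unchanged). New critical value: z_{0.0025} = 2.807.
Revised power = Φ(δ − 2.807) = Φ(-1.288) = 0.0988.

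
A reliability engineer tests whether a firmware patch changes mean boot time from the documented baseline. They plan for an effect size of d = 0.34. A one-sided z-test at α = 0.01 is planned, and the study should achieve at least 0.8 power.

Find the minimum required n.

For power 0.8 need Φ(δ − z_{0.01}) = 0.8, so δ = z_{0.01} + z_{0.20} = 2.326 + 0.842 = 3.168.
δ = d·√n ⇒ n = (δ/d)² = (3.168 / 0.34)² = 86.82.
Round up to the next whole unit.

n = 87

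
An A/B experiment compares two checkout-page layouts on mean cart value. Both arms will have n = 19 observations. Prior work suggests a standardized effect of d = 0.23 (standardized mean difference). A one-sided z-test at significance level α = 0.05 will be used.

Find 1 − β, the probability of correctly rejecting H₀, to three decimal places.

Noncentrality parameter: δ = d·√(n/2) = 0.23 × √(19/2) = 0.7089
One-sided α = 0.05 → critical value z_{0.05} = 1.645.
Power = P(Z > 1.645 − δ) = Φ(-0.936) = 0.1747.

Power ≈ 0.175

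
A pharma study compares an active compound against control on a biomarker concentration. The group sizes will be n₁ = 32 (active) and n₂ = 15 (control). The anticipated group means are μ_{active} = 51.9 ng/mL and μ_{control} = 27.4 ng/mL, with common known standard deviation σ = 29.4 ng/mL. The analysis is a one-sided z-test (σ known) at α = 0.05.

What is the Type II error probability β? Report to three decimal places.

Standardized effect: d = |μ_{active} − μ_{control}| / σ = |51.9 − 27.4| / 29.4 = 0.8333
Noncentrality parameter: δ = d / √(1/n₁ + 1/n₂) = 0.8333 / √(1/32 + 1/15) = 2.6631
Critical value for a one-sided test at α = 0.05: z_α = 1.645.
Power = Φ(δ − 1.645) = Φ(1.018) = 0.8457.
Type II error: β = 1 − power = 1 − 0.8457 = 0.1543.

β ≈ 0.154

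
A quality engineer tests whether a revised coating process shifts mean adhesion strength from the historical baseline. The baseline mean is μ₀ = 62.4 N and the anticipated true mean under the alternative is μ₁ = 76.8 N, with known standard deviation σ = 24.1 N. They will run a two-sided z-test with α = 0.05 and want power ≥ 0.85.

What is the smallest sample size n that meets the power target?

n = 26

Standardized effect: d = |μ₁ − μ₀| / σ = |76.8 − 62.4| / 24.1 = 0.5975
For power 0.85 need Φ(δ − z_{0.025}) = 0.85, so δ = z_{0.025} + z_{0.15} = 1.960 + 1.036 = 2.996.
(Ignoring the negligible lower-tail rejection probability gives the usual closed-form inversion.)
δ = d·√n ⇒ n = (δ/d)² = (2.996 / 0.5975)² = 25.15.
Rounding up, n = 26.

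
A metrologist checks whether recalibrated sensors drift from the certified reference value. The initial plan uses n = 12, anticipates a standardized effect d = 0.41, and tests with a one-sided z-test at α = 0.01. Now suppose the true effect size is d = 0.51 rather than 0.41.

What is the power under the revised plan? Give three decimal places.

With d = 0.51: δ = d·√n = 0.51 × √12 = 1.7667. Critical value z_{0.01} = 2.326.
Revised power = P(Z > 2.326 − δ) = Φ(-0.560) = 0.2879.

Power ≈ 0.288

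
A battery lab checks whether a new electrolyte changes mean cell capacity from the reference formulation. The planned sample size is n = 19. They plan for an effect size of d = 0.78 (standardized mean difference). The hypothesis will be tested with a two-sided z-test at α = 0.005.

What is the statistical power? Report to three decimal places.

Power ≈ 0.723

Noncentrality parameter: λ = d·√n = 0.78 × √19 = 3.3999
Critical value for a two-sided test at α = 0.005: z_{α/2} = 2.807.
Power = Φ(λ − 2.807) + Φ(−λ − 2.807) = Φ(0.593) + Φ(-6.207) = 0.7234 + 0.0000 = 0.7234.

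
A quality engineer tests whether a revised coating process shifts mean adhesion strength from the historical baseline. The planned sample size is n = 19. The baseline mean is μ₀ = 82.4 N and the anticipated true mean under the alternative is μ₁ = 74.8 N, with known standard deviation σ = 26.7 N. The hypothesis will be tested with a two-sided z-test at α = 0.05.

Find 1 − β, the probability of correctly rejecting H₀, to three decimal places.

Standardized effect: d = |μ₁ − μ₀| / σ = |74.8 − 82.4| / 26.7 = 0.2846
Noncentrality parameter: δ = d·√n = 0.2846 × √19 = 1.2407
Two-sided α = 0.05 → critical value z_{0.025} = 1.960.
Power = Φ(δ − 1.960) + Φ(−δ − 1.960) = Φ(-0.719) + Φ(-3.201) = 0.2360 + 0.0007 = 0.2367.

Power ≈ 0.237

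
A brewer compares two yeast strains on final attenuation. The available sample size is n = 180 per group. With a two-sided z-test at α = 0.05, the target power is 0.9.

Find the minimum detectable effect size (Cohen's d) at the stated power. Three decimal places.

d ≈ 0.342

Need Φ(δ − 1.960) = 0.9, so δ = 1.960 + 1.282 = 3.242.
(Lower-tail contribution to power is negligible for δ > 0.)
δ = d·√(n/2) ⇒ d = δ/√(n/2) = 3.242/√(180/2) = 0.3417.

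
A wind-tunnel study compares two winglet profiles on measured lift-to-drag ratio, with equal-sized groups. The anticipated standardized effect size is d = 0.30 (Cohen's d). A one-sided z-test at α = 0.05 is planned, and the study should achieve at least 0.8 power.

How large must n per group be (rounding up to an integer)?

n = 138 per group

For power 0.8 need Φ(δ − z_{0.05}) = 0.8, so δ = z_{0.05} + z_{0.20} = 1.645 + 0.842 = 2.486.
δ = d·√(n/2) ⇒ n = 2(δ/d)² = 2 × (2.486 / 0.30)² = 137.39.
Round up to the next whole unit.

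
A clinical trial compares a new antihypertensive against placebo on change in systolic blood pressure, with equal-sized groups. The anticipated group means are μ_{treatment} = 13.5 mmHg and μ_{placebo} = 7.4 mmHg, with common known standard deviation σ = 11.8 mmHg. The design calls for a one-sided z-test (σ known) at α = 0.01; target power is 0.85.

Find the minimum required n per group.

n = 85 per group

Standardized effect: d = |μ_{treatment} − μ_{placebo}| / σ = |13.5 − 7.4| / 11.8 = 0.5169
For power 0.85 need Φ(δ − z_{0.01}) = 0.85, so δ = z_{0.01} + z_{0.15} = 2.326 + 1.036 = 3.363.
δ = d·√(n/2) ⇒ n = 2(δ/d)² = 2 × (3.363 / 0.5169)² = 84.63.
Round up to the next whole unit.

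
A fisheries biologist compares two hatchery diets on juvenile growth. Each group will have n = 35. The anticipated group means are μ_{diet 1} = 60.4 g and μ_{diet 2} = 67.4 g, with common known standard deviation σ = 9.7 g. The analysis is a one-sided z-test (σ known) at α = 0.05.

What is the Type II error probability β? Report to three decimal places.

β ≈ 0.085

Standardized effect: d = |μ_{diet 1} − μ_{diet 2}| / σ = |60.4 − 67.4| / 9.7 = 0.7216
Noncentrality parameter: δ = d·√(n/2) = 0.7216 × √(35/2) = 3.0189
Critical value for a one-sided test at α = 0.05: z_α = 1.645.
Power = Φ(δ − 1.645) = Φ(1.374) = 0.9153.
Type II error: β = 1 − power = 1 − 0.9153 = 0.0847.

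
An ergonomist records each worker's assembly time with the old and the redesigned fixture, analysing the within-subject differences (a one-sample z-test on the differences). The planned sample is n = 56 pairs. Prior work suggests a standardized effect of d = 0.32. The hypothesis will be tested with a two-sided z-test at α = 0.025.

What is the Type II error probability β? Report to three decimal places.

Noncentrality parameter: δ = d·√n = 0.32 × √56 = 2.3947
Two-sided α = 0.025 → critical value z_{0.0125} = 2.241.
Power = Φ(δ − 2.241) + Φ(−δ − 2.241) = Φ(0.153) + Φ(-4.636) = 0.5609 + 0.0000 = 0.5609.
Type II error: β = 1 − power = 1 − 0.5609 = 0.4391.

β ≈ 0.439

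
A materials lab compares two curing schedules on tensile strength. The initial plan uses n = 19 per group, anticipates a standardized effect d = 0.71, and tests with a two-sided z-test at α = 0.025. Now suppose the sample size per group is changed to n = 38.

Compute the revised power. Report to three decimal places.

Power ≈ 0.803

With n = 38 per group: δ = d·√(n/2) = 0.71 × √(38/2) = 3.0948. Critical value z_{0.0125} = 2.241.
Revised power = Φ(δ − 2.241) + Φ(−δ − 2.241) = Φ(0.853) + Φ(-5.336) = 0.8033 + 0.0000 = 0.8033.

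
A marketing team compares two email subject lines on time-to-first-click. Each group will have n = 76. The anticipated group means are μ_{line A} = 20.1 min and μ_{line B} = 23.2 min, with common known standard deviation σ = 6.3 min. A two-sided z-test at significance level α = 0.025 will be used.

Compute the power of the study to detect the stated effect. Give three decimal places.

Standardized effect: d = |μ_{line A} − μ_{line B}| / σ = |20.1 − 23.2| / 6.3 = 0.4921
Noncentrality parameter: δ = d·√(n/2) = 0.4921 × √(76/2) = 3.0333
Two-sided α = 0.025 → critical value z_{0.0125} = 2.241.
Power = Φ(δ − 2.241) + Φ(−δ − 2.241) = Φ(0.792) + Φ(-5.275) = 0.7858 + 0.0000 = 0.7858.

Power ≈ 0.786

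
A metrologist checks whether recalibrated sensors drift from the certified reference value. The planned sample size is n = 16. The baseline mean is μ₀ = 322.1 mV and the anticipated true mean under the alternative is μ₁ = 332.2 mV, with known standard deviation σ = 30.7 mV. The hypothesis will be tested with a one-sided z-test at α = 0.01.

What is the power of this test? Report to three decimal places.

Standardized effect: d = |μ₁ − μ₀| / σ = |332.2 − 322.1| / 30.7 = 0.3290
Noncentrality parameter: δ = d·√n = 0.3290 × √16 = 1.3160
One-sided α = 0.01 → critical value z_{0.01} = 2.326.
Power = Φ(δ − 2.326) = Φ(-1.010) = 0.1562.

Power ≈ 0.156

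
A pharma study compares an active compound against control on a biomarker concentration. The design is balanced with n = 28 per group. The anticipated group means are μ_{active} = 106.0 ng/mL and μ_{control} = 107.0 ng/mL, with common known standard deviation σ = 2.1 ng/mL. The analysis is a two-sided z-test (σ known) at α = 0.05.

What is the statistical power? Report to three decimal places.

Power ≈ 0.429

Standardized effect: d = |μ_{active} − μ_{control}| / σ = |106.0 − 107.0| / 2.1 = 0.4762
Noncentrality parameter: δ = d·√(n/2) = 0.4762 × √(28/2) = 1.7817
Critical value for a two-sided test at α = 0.05: z_{α/2} = 1.960.
Power = Φ(δ − 1.960) + Φ(−δ − 1.960) = Φ(-0.178) + Φ(-3.742) = 0.4293 + 0.0001 = 0.4294.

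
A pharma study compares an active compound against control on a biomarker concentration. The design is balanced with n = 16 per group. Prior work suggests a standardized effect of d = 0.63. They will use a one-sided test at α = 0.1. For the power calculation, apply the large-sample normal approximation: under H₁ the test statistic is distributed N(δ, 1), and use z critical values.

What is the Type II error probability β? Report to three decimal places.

Noncentrality parameter: δ = d·√(n/2) = 0.63 × √(16/2) = 1.7819
Critical value for a one-sided test at α = 0.1: z_α = 1.282.
Power = Φ(δ − 1.282) = Φ(0.500) = 0.6916.
Type II error: β = 1 − power = 1 − 0.6916 = 0.3084.

β ≈ 0.308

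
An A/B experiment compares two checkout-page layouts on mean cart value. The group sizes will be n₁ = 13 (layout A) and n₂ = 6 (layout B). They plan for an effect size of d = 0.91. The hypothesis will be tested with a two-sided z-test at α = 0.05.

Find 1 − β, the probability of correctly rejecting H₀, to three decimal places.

Power ≈ 0.454

Noncentrality parameter: δ = d / √(1/n₁ + 1/n₂) = 0.91 / √(1/13 + 1/6) = 1.8438
Two-sided α = 0.05 → critical value z_{0.025} = 1.960.
Power = Φ(δ − 1.960) + Φ(−δ − 1.960) = Φ(-0.116) + Φ(-3.804) = 0.4538 + 0.0001 = 0.4538.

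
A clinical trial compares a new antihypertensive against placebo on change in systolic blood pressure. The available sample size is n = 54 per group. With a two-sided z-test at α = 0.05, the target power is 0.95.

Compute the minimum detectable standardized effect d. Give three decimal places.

Required noncentrality: δ = z_{0.025} + z_{0.05} = 1.960 + 1.645 = 3.605.
(The second rejection-region term Φ(−δ − z_{α/2}) is negligible and dropped.)
δ = d·√(n/2) ⇒ d = δ/√(n/2) = 3.605/√(54/2) = 0.6937.

d ≈ 0.694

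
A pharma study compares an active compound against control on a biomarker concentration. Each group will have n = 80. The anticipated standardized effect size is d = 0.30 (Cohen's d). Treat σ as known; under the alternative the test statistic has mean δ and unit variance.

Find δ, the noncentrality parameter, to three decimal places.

δ = d·√(n/2) = 0.30 × √(80/2) = 1.8974

δ ≈ 1.897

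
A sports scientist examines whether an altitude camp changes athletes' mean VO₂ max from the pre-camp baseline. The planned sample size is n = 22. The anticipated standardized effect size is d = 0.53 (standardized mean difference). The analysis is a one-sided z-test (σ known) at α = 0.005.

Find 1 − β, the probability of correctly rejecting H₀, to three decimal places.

Noncentrality parameter: δ = d·√n = 0.53 × √22 = 2.4859
One-sided α = 0.005 → critical value z_{0.005} = 2.576.
Power = P(Z > 2.576 − δ) = Φ(-0.090) = 0.4642.

Power ≈ 0.464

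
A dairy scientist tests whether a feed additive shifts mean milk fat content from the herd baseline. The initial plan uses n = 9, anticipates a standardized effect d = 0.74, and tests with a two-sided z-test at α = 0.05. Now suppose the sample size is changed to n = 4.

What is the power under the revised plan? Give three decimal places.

With n = 4: δ = d·√n = 0.74 × √4 = 1.4800. Critical value z_{0.025} = 1.960.
Revised power = Φ(δ − 1.960) + Φ(−δ − 1.960) = Φ(-0.480) + Φ(-3.440) = 0.3156 + 0.0003 = 0.3159.

Power ≈ 0.316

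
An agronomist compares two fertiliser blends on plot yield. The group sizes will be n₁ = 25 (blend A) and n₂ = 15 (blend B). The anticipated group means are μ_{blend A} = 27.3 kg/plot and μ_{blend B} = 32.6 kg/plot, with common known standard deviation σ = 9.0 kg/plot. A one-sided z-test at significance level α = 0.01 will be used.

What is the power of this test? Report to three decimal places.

Standardized effect: d = |μ_{blend A} − μ_{blend B}| / σ = |27.3 − 32.6| / 9.0 = 0.5889
Noncentrality parameter: δ = d / √(1/n₁ + 1/n₂) = 0.5889 / √(1/25 + 1/15) = 1.8031
Critical value for a one-sided test at α = 0.01: z_α = 2.326.
Power = P(Z > 2.326 − δ) = Φ(-0.523) = 0.3004.

Power ≈ 0.300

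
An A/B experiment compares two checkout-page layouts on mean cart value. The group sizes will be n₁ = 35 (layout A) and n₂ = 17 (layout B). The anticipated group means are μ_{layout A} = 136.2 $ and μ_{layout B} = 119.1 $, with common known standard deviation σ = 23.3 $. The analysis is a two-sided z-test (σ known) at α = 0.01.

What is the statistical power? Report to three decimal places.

Standardized effect: d = |μ_{layout A} − μ_{layout B}| / σ = |136.2 − 119.1| / 23.3 = 0.7339
Noncentrality parameter: δ = d / √(1/n₁ + 1/n₂) = 0.7339 / √(1/35 + 1/17) = 2.4825
Critical value for a two-sided test at α = 0.01: z_{α/2} = 2.576.
Power = Φ(δ − 2.576) + Φ(−δ − 2.576) = Φ(-0.093) + Φ(-5.058) = 0.4628 + 0.0000 = 0.4628.

Power ≈ 0.463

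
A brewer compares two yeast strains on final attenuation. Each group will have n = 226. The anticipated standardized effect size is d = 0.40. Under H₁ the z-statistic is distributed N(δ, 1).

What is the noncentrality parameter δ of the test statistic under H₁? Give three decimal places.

δ ≈ 4.252

The noncentrality parameter scales effect size by the design's sample-size factor: δ = d·√(n/2) = 0.40 × √(226/2) = 4.2521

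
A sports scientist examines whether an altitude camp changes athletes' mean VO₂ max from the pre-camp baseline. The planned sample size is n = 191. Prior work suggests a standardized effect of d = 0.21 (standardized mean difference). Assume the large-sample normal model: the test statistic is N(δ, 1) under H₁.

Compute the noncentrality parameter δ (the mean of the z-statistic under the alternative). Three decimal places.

δ ≈ 2.902

δ = d·√n = 0.21 × √191 = 2.9023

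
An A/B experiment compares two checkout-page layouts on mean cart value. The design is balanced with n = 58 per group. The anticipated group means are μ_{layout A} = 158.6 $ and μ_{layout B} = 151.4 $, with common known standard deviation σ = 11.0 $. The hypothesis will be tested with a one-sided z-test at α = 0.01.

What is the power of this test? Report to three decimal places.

Standardized effect: d = |μ_{layout A} − μ_{layout B}| / σ = |158.6 − 151.4| / 11.0 = 0.6545
Noncentrality parameter: δ = d·√(n/2) = 0.6545 × √(58/2) = 3.5248
One-sided α = 0.01 → critical value z_{0.01} = 2.326.
Power = P(Z > 2.326 − δ) = Φ(1.198) = 0.8846.

Power ≈ 0.885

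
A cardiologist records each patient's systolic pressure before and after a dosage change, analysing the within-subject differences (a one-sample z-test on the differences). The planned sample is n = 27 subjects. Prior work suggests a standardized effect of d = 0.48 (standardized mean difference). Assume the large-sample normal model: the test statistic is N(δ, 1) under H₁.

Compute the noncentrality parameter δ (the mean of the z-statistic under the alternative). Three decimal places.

δ = d·√n = 0.48 × √27 = 2.4942

δ ≈ 2.494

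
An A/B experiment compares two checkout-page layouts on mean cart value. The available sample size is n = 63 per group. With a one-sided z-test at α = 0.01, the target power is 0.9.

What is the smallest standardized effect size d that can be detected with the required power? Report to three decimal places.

Required noncentrality: δ = z_{0.01} + z_{0.10} = 2.326 + 1.282 = 3.608.
δ = d·√(n/2) ⇒ d = δ/√(n/2) = 3.608/√(63/2) = 0.6428.

d ≈ 0.643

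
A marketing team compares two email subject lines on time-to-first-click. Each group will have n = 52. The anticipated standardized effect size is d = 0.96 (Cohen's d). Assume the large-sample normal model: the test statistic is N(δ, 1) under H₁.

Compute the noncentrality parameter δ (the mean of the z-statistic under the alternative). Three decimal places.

The noncentrality parameter scales effect size by the design's sample-size factor: δ = d·√(n/2) = 0.96 × √(52/2) = 4.8951

δ ≈ 4.895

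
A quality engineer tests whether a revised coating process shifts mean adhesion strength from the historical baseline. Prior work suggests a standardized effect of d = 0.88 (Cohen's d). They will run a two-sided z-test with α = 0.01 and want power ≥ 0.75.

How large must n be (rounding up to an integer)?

n = 14

Set Φ(δ − 2.576) = 0.75; then δ − 2.576 = Φ⁻¹(0.75) = 0.674, giving δ = 3.250.
(The Φ(−δ − z_{α/2}) term is vanishingly small for δ > 0 and is dropped in the standard sample-size formula.)
δ = d·√n ⇒ n = (δ/d)² = (3.250 / 0.88)² = 13.64.
Rounding up, n = 14.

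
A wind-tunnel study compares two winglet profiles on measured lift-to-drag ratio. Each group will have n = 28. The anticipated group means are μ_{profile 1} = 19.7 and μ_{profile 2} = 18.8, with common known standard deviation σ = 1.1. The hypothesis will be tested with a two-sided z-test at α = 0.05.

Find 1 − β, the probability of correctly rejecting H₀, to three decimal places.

Standardized effect: d = |μ_{profile 1} − μ_{profile 2}| / σ = |19.7 − 18.8| / 1.1 = 0.8182
Noncentrality parameter: δ = d·√(n/2) = 0.8182 × √(28/2) = 3.0614
Two-sided α = 0.05 → critical value z_{0.025} = 1.960.
Power = Φ(δ − 1.960) + Φ(−δ − 1.960) = Φ(1.101) + Φ(-5.021) = 0.8646 + 0.0000 = 0.8646.

Power ≈ 0.865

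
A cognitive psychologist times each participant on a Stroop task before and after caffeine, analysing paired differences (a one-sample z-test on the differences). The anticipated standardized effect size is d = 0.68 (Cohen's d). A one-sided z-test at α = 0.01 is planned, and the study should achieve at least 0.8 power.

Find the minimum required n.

Set Φ(δ − 2.326) = 0.8; then δ − 2.326 = Φ⁻¹(0.8) = 0.842, giving δ = 3.168.
δ = d·√n ⇒ n = (δ/d)² = (3.168 / 0.68)² = 21.70.
Rounding up, n = 22.

n = 22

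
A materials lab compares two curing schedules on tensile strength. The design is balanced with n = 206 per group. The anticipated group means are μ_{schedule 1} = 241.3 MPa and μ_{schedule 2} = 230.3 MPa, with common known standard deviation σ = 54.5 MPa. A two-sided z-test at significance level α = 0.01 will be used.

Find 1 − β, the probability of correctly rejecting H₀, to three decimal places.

Standardized effect: d = |μ_{schedule 1} − μ_{schedule 2}| / σ = |241.3 − 230.3| / 54.5 = 0.2018
Noncentrality parameter: δ = d·√(n/2) = 0.2018 × √(206/2) = 2.0484
Critical value for a two-sided test at α = 0.01: z_{α/2} = 2.576.
Power = Φ(δ − 2.576) + Φ(−δ − 2.576) = Φ(-0.527) + Φ(-4.624) = 0.2989 + 0.0000 = 0.2989.

Power ≈ 0.299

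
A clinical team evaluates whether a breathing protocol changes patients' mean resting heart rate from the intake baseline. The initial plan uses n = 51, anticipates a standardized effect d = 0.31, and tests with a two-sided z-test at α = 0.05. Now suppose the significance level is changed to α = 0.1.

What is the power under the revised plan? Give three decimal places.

Power ≈ 0.715

δ = d·√n = 0.31 × √51 = 2.2138 (unchanged). New critical value: z_{0.05} = 1.645.
Revised power = Φ(δ − 1.645) + Φ(−δ − 1.645) = Φ(0.569) + Φ(-3.859) = 0.7153 + 0.0001 = 0.7154.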